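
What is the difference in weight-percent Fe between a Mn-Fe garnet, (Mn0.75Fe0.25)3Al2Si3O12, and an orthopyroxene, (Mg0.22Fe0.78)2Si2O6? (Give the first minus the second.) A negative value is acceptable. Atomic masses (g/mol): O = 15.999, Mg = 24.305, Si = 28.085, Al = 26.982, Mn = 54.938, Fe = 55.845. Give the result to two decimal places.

First mineral: 41.884 g Fe in 495.701 g formula = 8.45 wt% Fe.
Second mineral: 87.118 g Fe in 249.976 g formula = 34.85 wt% Fe.
8.45% − 34.85% gives a difference of -26.40 percentage points.

-26.40 percentage points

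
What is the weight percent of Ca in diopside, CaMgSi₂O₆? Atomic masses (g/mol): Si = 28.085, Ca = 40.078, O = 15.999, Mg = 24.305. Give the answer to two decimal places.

Formula mass = 1*40.078 + 1*24.305 + 2*28.085 + 6*15.999 = 216.547 g/mol, of which 40.078 g is Ca.
So Ca makes up 40.078/216.547 = 0.1851 of the mass, i.e. 18.51%.

18.51 weight percent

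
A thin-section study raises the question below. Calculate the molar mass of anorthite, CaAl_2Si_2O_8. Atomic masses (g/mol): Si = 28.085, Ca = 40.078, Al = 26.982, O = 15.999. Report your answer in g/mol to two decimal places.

M = 1·40.078 + 2·26.982 + 2·28.085 + 8·15.999

278.20 g/mol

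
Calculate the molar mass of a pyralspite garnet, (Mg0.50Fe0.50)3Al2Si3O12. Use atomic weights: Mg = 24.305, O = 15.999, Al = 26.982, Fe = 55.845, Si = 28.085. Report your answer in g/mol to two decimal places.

450.43 g/mol

The formula mass is the sum 1.50*24.305 + 1.50*55.845 + 2*26.982 + 3*28.085 + 12*15.999.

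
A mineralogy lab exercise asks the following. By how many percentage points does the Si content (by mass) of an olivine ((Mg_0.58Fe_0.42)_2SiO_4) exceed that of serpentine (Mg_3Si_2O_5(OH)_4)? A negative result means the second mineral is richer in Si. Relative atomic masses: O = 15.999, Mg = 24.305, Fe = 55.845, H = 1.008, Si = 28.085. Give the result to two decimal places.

First mineral: 28.085 g Si in 167.185 g formula = 16.80 wt% Si.
Second mineral: 56.170 g Si in 277.108 g formula = 20.27 wt% Si.
16.80% − 20.27% gives a difference of -3.47 percentage points.

-3.47 percentage points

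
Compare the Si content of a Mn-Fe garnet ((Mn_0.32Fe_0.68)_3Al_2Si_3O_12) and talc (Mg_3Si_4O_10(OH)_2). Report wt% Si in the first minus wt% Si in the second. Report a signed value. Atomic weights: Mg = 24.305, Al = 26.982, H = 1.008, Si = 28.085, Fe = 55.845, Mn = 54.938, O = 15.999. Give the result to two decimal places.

-12.66 percentage points

Si in (Mn_0.32Fe_0.68)_3Al_2Si_3O_12: molar mass 496.871 g/mol; 3×28.085 = 84.255 g → 16.96 wt%.
Si in Mg_3Si_4O_10(OH)_2: molar mass 379.259 g/mol; 4×28.085 = 112.340 g → 29.62 wt%.
Difference = 16.96 − 29.62 = -12.66 percentage points.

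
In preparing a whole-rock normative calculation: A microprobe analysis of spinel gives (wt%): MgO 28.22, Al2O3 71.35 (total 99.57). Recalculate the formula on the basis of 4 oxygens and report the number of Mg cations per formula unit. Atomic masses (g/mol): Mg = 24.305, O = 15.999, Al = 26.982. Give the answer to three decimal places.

1.000 Mg apfu

MgO: 28.22/40.304 = 0.70018 mol → 0.70018 mol Mg, 0.70018 mol O.
Al2O3: 71.35/101.961 = 0.69978 mol → 1.39956 mol Al, 2.09934 mol O.
Total oxygen = 2.79952 mol. Normalization factor = 4/2.79952 = 1.42882.
Mg per 4 O = 0.70018 × 1.42882 = 1.000.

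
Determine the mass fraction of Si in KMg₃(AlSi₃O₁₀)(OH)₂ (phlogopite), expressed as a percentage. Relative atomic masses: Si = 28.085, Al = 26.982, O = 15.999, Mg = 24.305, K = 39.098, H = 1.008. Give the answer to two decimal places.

Molar mass of KMg₃(AlSi₃O₁₀)(OH)₂: 1*39.098 + 3*24.305 + 1*26.982 + 3*28.085 + 12*15.999 + 2*1.008 = 417.254 g/mol.
Mass of Si per formula unit: 3 × 28.085 = 84.255 g.
Weight fraction Si = 84.255 / 417.254 = 0.2019.

20.19 wt%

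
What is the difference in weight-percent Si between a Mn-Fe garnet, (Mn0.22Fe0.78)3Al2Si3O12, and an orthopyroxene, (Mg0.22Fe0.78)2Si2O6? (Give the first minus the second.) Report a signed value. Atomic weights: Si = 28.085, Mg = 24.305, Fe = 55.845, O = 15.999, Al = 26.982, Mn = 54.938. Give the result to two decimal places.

M((Mn0.22Fe0.78)3Al2Si3O12) = 497.143 g/mol, so wt% Si = 84.255/497.143 × 100 = 16.95%.
M((Mg0.22Fe0.78)2Si2O6) = 249.976 g/mol, so wt% Si = 56.170/249.976 × 100 = 22.47%.
16.95 − 22.47 = -5.52 pp.

-5.52 percentage points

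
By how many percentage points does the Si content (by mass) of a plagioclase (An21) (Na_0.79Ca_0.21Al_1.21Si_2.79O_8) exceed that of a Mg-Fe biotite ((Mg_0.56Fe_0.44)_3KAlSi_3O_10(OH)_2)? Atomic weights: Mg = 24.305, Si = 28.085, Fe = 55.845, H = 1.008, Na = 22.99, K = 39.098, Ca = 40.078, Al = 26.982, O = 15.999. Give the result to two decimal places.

11.14 percentage points

M(Na_0.79Ca_0.21Al_1.21Si_2.79O_8) = 265.576 g/mol, so wt% Si = 78.357/265.576 × 100 = 29.50%.
M((Mg_0.56Fe_0.44)_3KAlSi_3O_10(OH)_2) = 458.887 g/mol, so wt% Si = 84.255/458.887 × 100 = 18.36%.
29.50 − 18.36 = 11.14 pp.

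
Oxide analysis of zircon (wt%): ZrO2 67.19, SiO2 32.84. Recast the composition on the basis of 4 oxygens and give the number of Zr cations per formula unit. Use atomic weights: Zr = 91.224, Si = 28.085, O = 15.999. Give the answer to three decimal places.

0.999 Zr apfu

67.19 wt% ZrO2 ÷ 123.222 g/mol = 0.54528 mol, giving 0.54528 Zr and 1.09056 O.
32.84 wt% SiO2 ÷ 60.083 g/mol = 0.54658 mol, giving 0.54658 Si and 1.09316 O.
Oxygen sums to 2.18372; scaling by 4/2.18372 = 1.83174 puts the formula on 4 O.
Zr: 0.54528 × 1.83174 = 0.999 atoms per formula unit.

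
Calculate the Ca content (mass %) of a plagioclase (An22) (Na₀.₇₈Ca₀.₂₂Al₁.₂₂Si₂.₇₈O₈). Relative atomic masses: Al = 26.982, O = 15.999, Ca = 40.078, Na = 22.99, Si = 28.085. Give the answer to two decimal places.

M(Na₀.₇₈Ca₀.₂₂Al₁.₂₂Si₂.₇₈O₈) = 265.736 g/mol.
Ca contributes 0.22 × 40.078 = 8.817 g per mole.
8.817/265.736 = 0.0332 → 3.32%.

3.32 mass %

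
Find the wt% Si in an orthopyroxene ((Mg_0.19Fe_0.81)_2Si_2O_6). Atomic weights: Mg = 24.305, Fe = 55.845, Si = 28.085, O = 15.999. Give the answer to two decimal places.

Formula mass = 0.38*24.305 + 1.62*55.845 + 2*28.085 + 6*15.999 = 251.869 g/mol, of which 56.170 g is Si.
So Si makes up 56.170/251.869 = 0.2230 of the mass, i.e. 22.30%.

22.30 wt%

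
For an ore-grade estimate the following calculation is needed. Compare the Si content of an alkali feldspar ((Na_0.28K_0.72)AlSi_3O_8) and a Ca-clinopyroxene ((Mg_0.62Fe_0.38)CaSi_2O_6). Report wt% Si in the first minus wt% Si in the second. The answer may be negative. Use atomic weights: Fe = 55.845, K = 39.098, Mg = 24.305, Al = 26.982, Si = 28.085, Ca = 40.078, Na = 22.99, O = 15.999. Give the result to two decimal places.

6.19 percentage points

Si in (Na_0.28K_0.72)AlSi_3O_8: molar mass 273.817 g/mol; 3×28.085 = 84.255 g → 30.77 wt%.
Si in (Mg_0.62Fe_0.38)CaSi_2O_6: molar mass 228.532 g/mol; 2×28.085 = 56.170 g → 24.58 wt%.
Difference = 30.77 − 24.58 = 6.19 percentage points.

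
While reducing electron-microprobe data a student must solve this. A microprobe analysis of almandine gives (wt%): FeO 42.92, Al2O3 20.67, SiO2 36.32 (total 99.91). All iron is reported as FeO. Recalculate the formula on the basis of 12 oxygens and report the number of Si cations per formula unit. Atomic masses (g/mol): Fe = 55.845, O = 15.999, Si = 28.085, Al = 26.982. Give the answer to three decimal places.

3.004 Si apfu

FeO (M=71.844): mol = 0.59741; Fe = 0.59741, O = 0.59741.
Al2O3 (M=101.961): mol = 0.20272; Al = 0.40544, O = 0.60816.
SiO2 (M=60.083): mol = 0.60450; Si = 0.60450, O = 1.20900.
ΣO = 2.41457; factor = 12/ΣO = 4.96983.
Si apfu = 0.60450 × 4.96983 = 3.004.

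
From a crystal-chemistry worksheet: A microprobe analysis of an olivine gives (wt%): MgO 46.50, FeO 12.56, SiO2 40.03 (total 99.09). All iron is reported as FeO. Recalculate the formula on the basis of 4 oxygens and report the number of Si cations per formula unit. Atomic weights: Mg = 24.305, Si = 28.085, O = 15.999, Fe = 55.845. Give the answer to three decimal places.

46.50 wt% MgO ÷ 40.304 g/mol = 1.15373 mol, giving 1.15373 Mg and 1.15373 O.
12.56 wt% FeO ÷ 71.844 g/mol = 0.17482 mol, giving 0.17482 Fe and 0.17482 O.
40.03 wt% SiO2 ÷ 60.083 g/mol = 0.66625 mol, giving 0.66625 Si and 1.33250 O.
Oxygen sums to 2.66105; scaling by 4/2.66105 = 1.50317 puts the formula on 4 O.
Si: 0.66625 × 1.50317 = 1.001 atoms per formula unit.

1.001 Si apfu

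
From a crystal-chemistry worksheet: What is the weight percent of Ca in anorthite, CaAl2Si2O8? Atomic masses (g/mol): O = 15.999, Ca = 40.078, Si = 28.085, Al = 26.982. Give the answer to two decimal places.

14.41 mass %

Molar mass of CaAl2Si2O8: 1·40.078 + 2·26.982 + 2·28.085 + 8·15.999 = 278.204 g/mol.
Mass of Ca per formula unit: 1 × 40.078 = 40.078 g.
Weight fraction Ca = 40.078 / 278.204 = 0.1441.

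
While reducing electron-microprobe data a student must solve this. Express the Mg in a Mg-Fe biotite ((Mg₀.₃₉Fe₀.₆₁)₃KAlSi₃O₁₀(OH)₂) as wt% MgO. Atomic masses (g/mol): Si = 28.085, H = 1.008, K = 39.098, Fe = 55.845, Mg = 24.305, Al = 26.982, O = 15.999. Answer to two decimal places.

9.93 wt%

Molar mass of (Mg₀.₃₉Fe₀.₆₁)₃KAlSi₃O₁₀(OH)₂ = 1.17×24.305 + 1.83×55.845 + 1×39.098 + 1×26.982 + 3×28.085 + 12×15.999 + 2×1.008 = 474.972 g/mol.
Each formula unit contains 1.17 Mg, equivalent to 1.17/1 = 1.1700 mol MgO.
M(MgO) = 1×24.305 + 1×15.999 = 40.304 g/mol.
Mass of MgO per formula unit = 1.1700 × 40.304 = 47.156 g.
MgO wt% = 47.156 / 474.972 × 100 = 9.93%.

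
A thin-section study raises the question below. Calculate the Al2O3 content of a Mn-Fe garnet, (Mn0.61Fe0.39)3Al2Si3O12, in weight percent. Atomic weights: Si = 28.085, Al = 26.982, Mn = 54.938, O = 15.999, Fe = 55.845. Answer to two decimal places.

20.55 wt%

Molar mass of (Mn0.61Fe0.39)3Al2Si3O12 = 1.83·54.938 + 1.17·55.845 + 2·26.982 + 3·28.085 + 12·15.999 = 496.082 g/mol.
Each formula unit contains 2 Al, equivalent to 2/2 = 1.0000 mol Al2O3.
M(Al2O3) = 2×26.982 + 3×15.999 = 101.961 g/mol.
Mass of Al2O3 per formula unit = 1.0000 × 101.961 = 101.961 g.
Al2O3 wt% = 101.961 / 496.082 × 100 = 20.55%.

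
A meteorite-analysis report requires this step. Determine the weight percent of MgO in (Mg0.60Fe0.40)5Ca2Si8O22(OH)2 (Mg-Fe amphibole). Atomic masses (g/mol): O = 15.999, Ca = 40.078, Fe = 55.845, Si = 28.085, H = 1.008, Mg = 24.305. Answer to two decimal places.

M((Mg0.60Fe0.40)5Ca2Si8O22(OH)2) = 875.433 g/mol; M(MgO) = 40.304 g/mol.
Moles MgO per formula unit = 3 Mg ÷ 1 = 3.0000.
MgO fraction = (3.0000 × 40.304) / 875.433 = 120.912/875.433 = 0.1381.

13.81 wt%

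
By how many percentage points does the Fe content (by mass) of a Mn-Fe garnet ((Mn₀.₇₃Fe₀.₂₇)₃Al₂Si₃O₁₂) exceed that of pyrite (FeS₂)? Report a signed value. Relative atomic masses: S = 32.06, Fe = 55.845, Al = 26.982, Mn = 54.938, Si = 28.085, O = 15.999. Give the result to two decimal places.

-37.43 percentage points

M((Mn₀.₇₃Fe₀.₂₇)₃Al₂Si₃O₁₂) = 495.756 g/mol, so wt% Fe = 45.234/495.756 × 100 = 9.12%.
M(FeS₂) = 119.965 g/mol, so wt% Fe = 55.845/119.965 × 100 = 46.55%.
9.12 − 46.55 = -37.43 pp.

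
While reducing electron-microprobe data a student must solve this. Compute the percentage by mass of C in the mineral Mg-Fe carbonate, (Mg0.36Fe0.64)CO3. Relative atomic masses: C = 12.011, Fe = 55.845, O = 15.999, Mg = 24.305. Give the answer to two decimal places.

11.49 weight percent

M((Mg0.36Fe0.64)CO3) = 104.499 g/mol.
C contributes 1 × 12.011 = 12.011 g per mole.
12.011/104.499 = 0.1149 → 11.49%.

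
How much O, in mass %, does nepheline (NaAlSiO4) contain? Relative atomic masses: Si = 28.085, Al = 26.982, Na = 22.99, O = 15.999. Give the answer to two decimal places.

45.05 mass %

Formula mass = 1·22.99 + 1·26.982 + 1·28.085 + 4·15.999 = 142.053 g/mol, of which 63.996 g is O.
So O makes up 63.996/142.053 = 0.4505 of the mass, i.e. 45.05%.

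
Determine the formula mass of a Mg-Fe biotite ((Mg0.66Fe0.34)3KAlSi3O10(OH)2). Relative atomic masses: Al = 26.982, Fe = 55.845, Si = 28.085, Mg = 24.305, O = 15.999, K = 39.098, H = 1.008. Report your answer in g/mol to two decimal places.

449.42 g/mol

Mg: 1.98 × 24.305 = 48.1239
Fe: 1.02 × 55.845 = 56.9619
K: 1 × 39.098 = 39.0980
Al: 1 × 26.982 = 26.9820
Si: 3 × 28.085 = 84.2550
O: 12 × 15.999 = 191.9880
H: 2 × 1.008 = 2.0160
Summing the contributions gives the formula mass.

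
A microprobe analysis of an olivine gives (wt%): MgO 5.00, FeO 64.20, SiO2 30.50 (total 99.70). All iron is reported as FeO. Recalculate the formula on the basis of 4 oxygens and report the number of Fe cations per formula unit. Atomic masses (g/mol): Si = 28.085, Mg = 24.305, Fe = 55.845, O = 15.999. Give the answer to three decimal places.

1.758 Fe apfu

MgO: 5.00/40.304 = 0.12406 mol → 0.12406 mol Mg, 0.12406 mol O.
FeO: 64.20/71.844 = 0.89360 mol → 0.89360 mol Fe, 0.89360 mol O.
SiO2: 30.50/60.083 = 0.50763 mol → 0.50763 mol Si, 1.01526 mol O.
Total oxygen = 2.03292 mol. Normalization factor = 4/2.03292 = 1.96761.
Fe per 4 O = 0.89360 × 1.96761 = 1.758.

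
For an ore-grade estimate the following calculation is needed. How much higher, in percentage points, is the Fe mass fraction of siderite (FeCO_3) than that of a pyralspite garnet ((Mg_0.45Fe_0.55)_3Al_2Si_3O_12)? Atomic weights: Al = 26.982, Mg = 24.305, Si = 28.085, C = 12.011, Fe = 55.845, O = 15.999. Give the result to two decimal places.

27.96 percentage points

First mineral: 55.845 g Fe in 115.853 g formula = 48.20 wt% Fe.
Second mineral: 92.144 g Fe in 455.163 g formula = 20.24 wt% Fe.
48.20% − 20.24% gives a difference of 27.96 percentage points.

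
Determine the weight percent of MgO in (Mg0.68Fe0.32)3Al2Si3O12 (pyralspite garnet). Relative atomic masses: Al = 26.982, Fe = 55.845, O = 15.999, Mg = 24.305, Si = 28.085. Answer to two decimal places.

18.97 wt%

M((Mg0.68Fe0.32)3Al2Si3O12) = 433.400 g/mol; M(MgO) = 40.304 g/mol.
Moles MgO per formula unit = 2.04 Mg ÷ 1 = 2.0400.
MgO fraction = (2.0400 × 40.304) / 433.400 = 82.220/433.400 = 0.1897.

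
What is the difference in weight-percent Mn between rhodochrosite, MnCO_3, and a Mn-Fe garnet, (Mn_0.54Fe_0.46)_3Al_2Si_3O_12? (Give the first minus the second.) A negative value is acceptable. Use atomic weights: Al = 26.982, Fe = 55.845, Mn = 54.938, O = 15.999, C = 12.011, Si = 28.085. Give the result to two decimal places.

First mineral: 54.938 g Mn in 114.946 g formula = 47.79 wt% Mn.
Second mineral: 89.000 g Mn in 496.273 g formula = 17.93 wt% Mn.
47.79% − 17.93% gives a difference of 29.86 percentage points.

29.86 percentage points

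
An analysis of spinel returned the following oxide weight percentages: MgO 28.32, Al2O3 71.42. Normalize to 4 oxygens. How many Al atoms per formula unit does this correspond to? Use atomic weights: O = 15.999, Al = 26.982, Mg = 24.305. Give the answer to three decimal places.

MgO (M=40.304): mol = 0.70266; Mg = 0.70266, O = 0.70266.
Al2O3 (M=101.961): mol = 0.70046; Al = 1.40092, O = 2.10138.
ΣO = 2.80404; factor = 4/ΣO = 1.42651.
Al apfu = 1.40092 × 1.42651 = 1.998.

1.998 Al apfu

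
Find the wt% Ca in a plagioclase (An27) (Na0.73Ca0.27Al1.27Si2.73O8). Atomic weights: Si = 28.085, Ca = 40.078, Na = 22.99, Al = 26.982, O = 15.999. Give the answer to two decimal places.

Molar mass of Na0.73Ca0.27Al1.27Si2.73O8: 0.73·22.99 + 0.27·40.078 + 1.27·26.982 + 2.73·28.085 + 8·15.999 = 266.535 g/mol.
Mass of Ca per formula unit: 0.27 × 40.078 = 10.821 g.
Weight fraction Ca = 10.821 / 266.535 = 0.0406.

4.06 mass %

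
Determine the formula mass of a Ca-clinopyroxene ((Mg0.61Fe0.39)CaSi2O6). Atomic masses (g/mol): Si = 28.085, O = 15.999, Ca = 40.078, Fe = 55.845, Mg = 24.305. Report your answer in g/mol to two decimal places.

The formula mass is the sum 0.61·24.305 + 0.39·55.845 + 1·40.078 + 2·28.085 + 6·15.999.

228.85 g/mol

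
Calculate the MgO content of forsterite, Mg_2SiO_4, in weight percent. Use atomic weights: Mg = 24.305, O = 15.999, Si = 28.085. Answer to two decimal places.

Molar mass of Mg_2SiO_4 = 2×24.305 + 1×28.085 + 4×15.999 = 140.691 g/mol.
Each formula unit contains 2 Mg, equivalent to 2/1 = 2.0000 mol MgO.
M(MgO) = 1×24.305 + 1×15.999 = 40.304 g/mol.
Mass of MgO per formula unit = 2.0000 × 40.304 = 80.608 g.
MgO wt% = 80.608 / 140.691 × 100 = 57.29%.

57.29 wt%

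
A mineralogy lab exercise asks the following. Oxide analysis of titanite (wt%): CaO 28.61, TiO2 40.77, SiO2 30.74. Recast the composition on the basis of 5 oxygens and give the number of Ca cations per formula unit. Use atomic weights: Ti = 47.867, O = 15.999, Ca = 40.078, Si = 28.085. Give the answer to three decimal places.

CaO (M=56.077): mol = 0.51019; Ca = 0.51019, O = 0.51019.
TiO2 (M=79.865): mol = 0.51049; Ti = 0.51049, O = 1.02098.
SiO2 (M=60.083): mol = 0.51163; Si = 0.51163, O = 1.02326.
ΣO = 2.55443; factor = 5/ΣO = 1.95738.
Ca apfu = 0.51019 × 1.95738 = 0.999.

0.999 Ca apfu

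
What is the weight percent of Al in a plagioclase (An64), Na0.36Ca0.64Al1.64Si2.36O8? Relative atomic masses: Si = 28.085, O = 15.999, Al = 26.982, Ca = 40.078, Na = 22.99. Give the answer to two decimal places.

16.24 wt%

Molar mass of Na0.36Ca0.64Al1.64Si2.36O8: 0.36*22.99 + 0.64*40.078 + 1.64*26.982 + 2.36*28.085 + 8*15.999 = 272.449 g/mol.
Mass of Al per formula unit: 1.64 × 26.982 = 44.250 g.
Weight fraction Al = 44.250 / 272.449 = 0.1624.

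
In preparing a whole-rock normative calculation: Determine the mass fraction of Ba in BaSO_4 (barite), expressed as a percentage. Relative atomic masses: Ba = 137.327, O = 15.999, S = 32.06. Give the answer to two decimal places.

58.84 mass %

M(BaSO_4) = 233.383 g/mol.
Ba contributes 1 × 137.327 = 137.327 g per mole.
137.327/233.383 = 0.5884 → 58.84%.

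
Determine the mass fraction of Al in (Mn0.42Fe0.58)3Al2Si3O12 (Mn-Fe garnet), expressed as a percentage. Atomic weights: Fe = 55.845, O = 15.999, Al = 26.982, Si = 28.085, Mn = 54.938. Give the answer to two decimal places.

10.87 weight percent

M((Mn0.42Fe0.58)3Al2Si3O12) = 496.599 g/mol.
Al contributes 2 × 26.982 = 53.964 g per mole.
53.964/496.599 = 0.1087 → 10.87%.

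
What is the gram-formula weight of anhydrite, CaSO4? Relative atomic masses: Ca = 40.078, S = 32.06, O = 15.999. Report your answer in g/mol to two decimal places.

M = 1(40.078) + 1(32.06) + 4(15.999)

136.13 g/mol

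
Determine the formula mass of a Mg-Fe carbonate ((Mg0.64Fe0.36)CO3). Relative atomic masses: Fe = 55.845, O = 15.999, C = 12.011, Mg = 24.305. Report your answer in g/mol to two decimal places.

95.67 g/mol

M = 0.64(24.305) + 0.36(55.845) + 1(12.011) + 3(15.999)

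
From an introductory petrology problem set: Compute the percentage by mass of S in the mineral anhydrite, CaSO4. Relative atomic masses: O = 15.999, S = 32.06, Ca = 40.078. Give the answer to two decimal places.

23.55 weight percent

Molar mass of CaSO4: 1·40.078 + 1·32.06 + 4·15.999 = 136.134 g/mol.
Mass of S per formula unit: 1 × 32.06 = 32.060 g.
Weight fraction S = 32.060 / 136.134 = 0.2355.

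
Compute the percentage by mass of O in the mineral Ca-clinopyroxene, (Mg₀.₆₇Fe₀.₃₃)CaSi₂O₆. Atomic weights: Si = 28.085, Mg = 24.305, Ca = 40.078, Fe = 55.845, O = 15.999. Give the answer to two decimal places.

42.30 weight percent

Formula mass = 0.67×24.305 + 0.33×55.845 + 1×40.078 + 2×28.085 + 6×15.999 = 226.955 g/mol, of which 95.994 g is O.
So O makes up 95.994/226.955 = 0.4230 of the mass, i.e. 42.30%.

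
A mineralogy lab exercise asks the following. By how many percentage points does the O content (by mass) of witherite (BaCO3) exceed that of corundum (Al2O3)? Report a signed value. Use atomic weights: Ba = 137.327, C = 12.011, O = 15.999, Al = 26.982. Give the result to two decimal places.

-22.75 percentage points

M(BaCO3) = 197.335 g/mol, so wt% O = 47.997/197.335 × 100 = 24.32%.
M(Al2O3) = 101.961 g/mol, so wt% O = 47.997/101.961 × 100 = 47.07%.
24.32 − 47.07 = -22.75 pp.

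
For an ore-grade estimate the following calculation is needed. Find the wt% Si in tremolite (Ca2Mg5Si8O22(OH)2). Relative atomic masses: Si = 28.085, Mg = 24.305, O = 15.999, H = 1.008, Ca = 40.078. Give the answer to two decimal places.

27.66 mass %

M(Ca2Mg5Si8O22(OH)2) = 812.353 g/mol.
Si contributes 8 × 28.085 = 224.680 g per mole.
224.680/812.353 = 0.2766 → 27.66%.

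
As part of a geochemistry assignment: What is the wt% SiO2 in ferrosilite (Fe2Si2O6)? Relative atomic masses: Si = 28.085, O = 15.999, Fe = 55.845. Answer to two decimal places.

Molar mass of Fe2Si2O6 = 2·55.845 + 2·28.085 + 6·15.999 = 263.854 g/mol.
Each formula unit contains 2 Si, equivalent to 2/1 = 2.0000 mol SiO2.
M(SiO2) = 1×28.085 + 2×15.999 = 60.083 g/mol.
Mass of SiO2 per formula unit = 2.0000 × 60.083 = 120.166 g.
SiO2 wt% = 120.166 / 263.854 × 100 = 45.54%.

45.54 wt%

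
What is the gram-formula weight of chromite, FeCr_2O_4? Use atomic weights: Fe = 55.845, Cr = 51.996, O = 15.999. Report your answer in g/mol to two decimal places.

M = 1×55.845 + 2×51.996 + 4×15.999

223.83 g/mol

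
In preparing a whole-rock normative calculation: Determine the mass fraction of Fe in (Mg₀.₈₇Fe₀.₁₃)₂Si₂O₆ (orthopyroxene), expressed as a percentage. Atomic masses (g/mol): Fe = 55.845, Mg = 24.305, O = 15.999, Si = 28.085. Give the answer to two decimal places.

6.95 weight percent

M((Mg₀.₈₇Fe₀.₁₃)₂Si₂O₆) = 208.974 g/mol.
Fe contributes 0.26 × 55.845 = 14.520 g per mole.
14.520/208.974 = 0.0695 → 6.95%.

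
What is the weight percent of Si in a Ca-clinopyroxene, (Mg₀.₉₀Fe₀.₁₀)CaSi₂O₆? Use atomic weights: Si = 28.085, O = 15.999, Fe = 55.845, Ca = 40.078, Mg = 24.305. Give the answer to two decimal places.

25.57 weight percent

Molar mass of (Mg₀.₉₀Fe₀.₁₀)CaSi₂O₆: 0.90×24.305 + 0.10×55.845 + 1×40.078 + 2×28.085 + 6×15.999 = 219.701 g/mol.
Mass of Si per formula unit: 2 × 28.085 = 56.170 g.
Weight fraction Si = 56.170 / 219.701 = 0.2557.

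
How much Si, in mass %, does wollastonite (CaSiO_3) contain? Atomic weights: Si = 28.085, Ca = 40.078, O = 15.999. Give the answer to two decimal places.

24.18 mass %

M(CaSiO_3) = 116.160 g/mol.
Si contributes 1 × 28.085 = 28.085 g per mole.
28.085/116.160 = 0.2418 → 24.18%.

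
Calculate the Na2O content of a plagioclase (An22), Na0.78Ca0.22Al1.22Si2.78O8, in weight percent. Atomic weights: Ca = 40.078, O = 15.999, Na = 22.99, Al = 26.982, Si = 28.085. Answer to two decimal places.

9.10 wt%

Formula mass = 265.736 g/mol.
0.78 Na → 0.3900 mol Na2O per formula unit; M(Na2O) = 61.979, so Na2O mass = 24.172 g.
24.172/265.736 × 100 = 9.10 wt%.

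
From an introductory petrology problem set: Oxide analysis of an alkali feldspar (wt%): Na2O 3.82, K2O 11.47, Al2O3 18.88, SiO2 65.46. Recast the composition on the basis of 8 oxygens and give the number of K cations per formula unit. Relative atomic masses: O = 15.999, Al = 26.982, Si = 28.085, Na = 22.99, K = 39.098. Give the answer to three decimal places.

Na2O: 3.82/61.979 = 0.06163 mol → 0.12326 mol Na, 0.06163 mol O.
K2O: 11.47/94.195 = 0.12177 mol → 0.24354 mol K, 0.12177 mol O.
Al2O3: 18.88/101.961 = 0.18517 mol → 0.37034 mol Al, 0.55551 mol O.
SiO2: 65.46/60.083 = 1.08949 mol → 1.08949 mol Si, 2.17898 mol O.
Total oxygen = 2.91789 mol. Normalization factor = 8/2.91789 = 2.74171.
K per 8 O = 0.24354 × 2.74171 = 0.668.

0.668 K apfu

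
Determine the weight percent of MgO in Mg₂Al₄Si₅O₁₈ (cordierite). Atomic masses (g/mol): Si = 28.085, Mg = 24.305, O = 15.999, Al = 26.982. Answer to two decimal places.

13.78 wt%

M(Mg₂Al₄Si₅O₁₈) = 584.945 g/mol; M(MgO) = 40.304 g/mol.
Moles MgO per formula unit = 2 Mg ÷ 1 = 2.0000.
MgO fraction = (2.0000 × 40.304) / 584.945 = 80.608/584.945 = 0.1378.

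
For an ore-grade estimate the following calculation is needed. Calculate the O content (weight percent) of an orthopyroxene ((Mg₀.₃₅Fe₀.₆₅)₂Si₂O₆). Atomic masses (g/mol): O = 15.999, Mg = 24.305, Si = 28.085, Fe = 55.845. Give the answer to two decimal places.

39.70 weight percent

Formula mass = 0.70*24.305 + 1.30*55.845 + 2*28.085 + 6*15.999 = 241.776 g/mol, of which 95.994 g is O.
So O makes up 95.994/241.776 = 0.3970 of the mass, i.e. 39.70%.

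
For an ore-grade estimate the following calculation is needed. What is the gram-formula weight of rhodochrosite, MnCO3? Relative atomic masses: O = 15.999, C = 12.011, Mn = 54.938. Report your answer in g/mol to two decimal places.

114.95 g/mol

Mn: 1 × 54.938 = 54.9380
C: 1 × 12.011 = 12.0110
O: 3 × 15.999 = 47.9970
Summing the contributions gives the formula mass.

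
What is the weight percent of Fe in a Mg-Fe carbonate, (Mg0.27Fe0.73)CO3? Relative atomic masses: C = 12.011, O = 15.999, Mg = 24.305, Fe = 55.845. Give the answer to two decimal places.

37.98 wt%

Formula mass = 0.27×24.305 + 0.73×55.845 + 1×12.011 + 3×15.999 = 107.337 g/mol, of which 40.767 g is Fe.
So Fe makes up 40.767/107.337 = 0.3798 of the mass, i.e. 37.98%.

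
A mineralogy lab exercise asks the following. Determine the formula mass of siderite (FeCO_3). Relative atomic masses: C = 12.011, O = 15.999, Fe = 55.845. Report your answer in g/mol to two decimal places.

M = 1(55.845) + 1(12.011) + 3(15.999)

115.85 g/mol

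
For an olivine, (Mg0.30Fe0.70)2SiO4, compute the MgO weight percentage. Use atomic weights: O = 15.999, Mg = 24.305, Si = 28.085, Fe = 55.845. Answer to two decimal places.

Formula mass = 184.847 g/mol.
0.60 Mg → 0.6000 mol MgO per formula unit; M(MgO) = 40.304, so MgO mass = 24.182 g.
24.182/184.847 × 100 = 13.08 wt%.

13.08 wt%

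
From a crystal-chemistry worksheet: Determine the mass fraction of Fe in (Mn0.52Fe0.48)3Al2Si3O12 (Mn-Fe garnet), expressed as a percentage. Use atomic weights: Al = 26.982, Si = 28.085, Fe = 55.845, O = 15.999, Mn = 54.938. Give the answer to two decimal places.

16.20 weight percent

Formula mass = 1.56×54.938 + 1.44×55.845 + 2×26.982 + 3×28.085 + 12×15.999 = 496.327 g/mol, of which 80.417 g is Fe.
So Fe makes up 80.417/496.327 = 0.1620 of the mass, i.e. 16.20%.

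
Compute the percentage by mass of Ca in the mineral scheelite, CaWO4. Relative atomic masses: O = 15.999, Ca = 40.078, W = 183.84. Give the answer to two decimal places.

13.92 weight percent

Formula mass = 1·40.078 + 1·183.84 + 4·15.999 = 287.914 g/mol, of which 40.078 g is Ca.
So Ca makes up 40.078/287.914 = 0.1392 of the mass, i.e. 13.92%.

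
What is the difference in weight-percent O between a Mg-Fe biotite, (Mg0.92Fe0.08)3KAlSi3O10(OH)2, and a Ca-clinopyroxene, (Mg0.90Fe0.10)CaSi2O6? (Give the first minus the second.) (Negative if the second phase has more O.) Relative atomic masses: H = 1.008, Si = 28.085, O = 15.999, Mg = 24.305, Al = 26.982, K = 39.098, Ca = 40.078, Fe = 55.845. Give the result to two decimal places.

1.50 percentage points

First mineral: 191.988 g O in 424.824 g formula = 45.19 wt% O.
Second mineral: 95.994 g O in 219.701 g formula = 43.69 wt% O.
45.19% − 43.69% gives a difference of 1.50 percentage points.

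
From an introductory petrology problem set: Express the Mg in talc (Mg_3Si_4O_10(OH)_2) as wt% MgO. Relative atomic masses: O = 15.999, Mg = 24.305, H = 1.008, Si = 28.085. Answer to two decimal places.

Molar mass of Mg_3Si_4O_10(OH)_2 = 3×24.305 + 4×28.085 + 12×15.999 + 2×1.008 = 379.259 g/mol.
Each formula unit contains 3 Mg, equivalent to 3/1 = 3.0000 mol MgO.
M(MgO) = 1×24.305 + 1×15.999 = 40.304 g/mol.
Mass of MgO per formula unit = 3.0000 × 40.304 = 120.912 g.
MgO wt% = 120.912 / 379.259 × 100 = 31.88%.

31.88 wt%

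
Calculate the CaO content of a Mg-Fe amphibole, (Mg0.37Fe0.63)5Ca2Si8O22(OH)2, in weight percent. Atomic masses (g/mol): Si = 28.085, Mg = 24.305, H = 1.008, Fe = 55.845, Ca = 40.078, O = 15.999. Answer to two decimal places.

12.30 wt%

M((Mg0.37Fe0.63)5Ca2Si8O22(OH)2) = 911.704 g/mol; M(CaO) = 56.077 g/mol.
Moles CaO per formula unit = 2 Ca ÷ 1 = 2.0000.
CaO fraction = (2.0000 × 56.077) / 911.704 = 112.154/911.704 = 0.1230.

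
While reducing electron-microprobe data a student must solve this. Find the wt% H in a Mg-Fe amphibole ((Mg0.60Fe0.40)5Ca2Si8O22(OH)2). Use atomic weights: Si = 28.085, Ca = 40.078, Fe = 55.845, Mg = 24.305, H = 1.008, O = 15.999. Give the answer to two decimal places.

0.23 mass %

Molar mass of (Mg0.60Fe0.40)5Ca2Si8O22(OH)2: 3×24.305 + 2×55.845 + 2×40.078 + 8×28.085 + 24×15.999 + 2×1.008 = 875.433 g/mol.
Mass of H per formula unit: 2 × 1.008 = 2.016 g.
Weight fraction H = 2.016 / 875.433 = 0.0023.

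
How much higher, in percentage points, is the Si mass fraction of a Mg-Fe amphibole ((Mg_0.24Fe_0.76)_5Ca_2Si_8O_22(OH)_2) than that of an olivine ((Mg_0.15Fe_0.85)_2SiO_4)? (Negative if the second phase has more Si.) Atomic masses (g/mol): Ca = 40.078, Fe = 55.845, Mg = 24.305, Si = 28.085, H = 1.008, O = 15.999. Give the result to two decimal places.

First mineral: 224.680 g Si in 932.205 g formula = 24.10 wt% Si.
Second mineral: 28.085 g Si in 194.309 g formula = 14.45 wt% Si.
24.10% − 14.45% gives a difference of 9.65 percentage points.

9.65 percentage points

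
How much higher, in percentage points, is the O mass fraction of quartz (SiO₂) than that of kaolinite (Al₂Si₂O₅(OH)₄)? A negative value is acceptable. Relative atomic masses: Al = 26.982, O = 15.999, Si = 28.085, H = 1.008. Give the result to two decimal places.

First mineral: 31.998 g O in 60.083 g formula = 53.26 wt% O.
Second mineral: 143.991 g O in 258.157 g formula = 55.78 wt% O.
53.26% − 55.78% gives a difference of -2.52 percentage points.

-2.52 percentage points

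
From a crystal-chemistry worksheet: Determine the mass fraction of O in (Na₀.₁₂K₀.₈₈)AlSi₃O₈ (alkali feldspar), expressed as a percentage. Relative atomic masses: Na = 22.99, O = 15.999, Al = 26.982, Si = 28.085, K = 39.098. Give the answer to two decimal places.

46.31 weight percent

M((Na₀.₁₂K₀.₈₈)AlSi₃O₈) = 276.394 g/mol.
O contributes 8 × 15.999 = 127.992 g per mole.
127.992/276.394 = 0.4631 → 46.31%.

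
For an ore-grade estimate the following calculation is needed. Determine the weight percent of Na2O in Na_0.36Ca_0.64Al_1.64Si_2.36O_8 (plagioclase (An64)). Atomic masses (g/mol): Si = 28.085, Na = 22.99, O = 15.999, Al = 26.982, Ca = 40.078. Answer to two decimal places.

Molar mass of Na_0.36Ca_0.64Al_1.64Si_2.36O_8 = 0.36·22.99 + 0.64·40.078 + 1.64·26.982 + 2.36·28.085 + 8·15.999 = 272.449 g/mol.
Each formula unit contains 0.36 Na, equivalent to 0.36/2 = 0.1800 mol Na2O.
M(Na2O) = 2×22.99 + 1×15.999 = 61.979 g/mol.
Mass of Na2O per formula unit = 0.1800 × 61.979 = 11.156 g.
Na2O wt% = 11.156 / 272.449 × 100 = 4.09%.

4.09 wt%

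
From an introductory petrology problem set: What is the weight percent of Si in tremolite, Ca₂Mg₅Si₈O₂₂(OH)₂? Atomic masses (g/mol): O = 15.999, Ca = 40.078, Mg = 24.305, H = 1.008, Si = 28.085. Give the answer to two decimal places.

27.66 weight percent

Molar mass of Ca₂Mg₅Si₈O₂₂(OH)₂: 2*40.078 + 5*24.305 + 8*28.085 + 24*15.999 + 2*1.008 = 812.353 g/mol.
Mass of Si per formula unit: 8 × 28.085 = 224.680 g.
Weight fraction Si = 224.680 / 812.353 = 0.2766.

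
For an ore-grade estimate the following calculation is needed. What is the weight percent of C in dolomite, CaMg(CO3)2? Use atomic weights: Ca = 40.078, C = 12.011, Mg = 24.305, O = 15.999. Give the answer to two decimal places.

Molar mass of CaMg(CO3)2: 1*40.078 + 1*24.305 + 2*12.011 + 6*15.999 = 184.399 g/mol.
Mass of C per formula unit: 2 × 12.011 = 24.022 g.
Weight fraction C = 24.022 / 184.399 = 0.1303.

13.03 weight percent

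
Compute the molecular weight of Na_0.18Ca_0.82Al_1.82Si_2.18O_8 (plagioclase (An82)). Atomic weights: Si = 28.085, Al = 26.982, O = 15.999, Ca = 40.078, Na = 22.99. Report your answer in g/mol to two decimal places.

The formula mass is the sum 0.18×22.99 + 0.82×40.078 + 1.82×26.982 + 2.18×28.085 + 8×15.999.

275.33 g/mol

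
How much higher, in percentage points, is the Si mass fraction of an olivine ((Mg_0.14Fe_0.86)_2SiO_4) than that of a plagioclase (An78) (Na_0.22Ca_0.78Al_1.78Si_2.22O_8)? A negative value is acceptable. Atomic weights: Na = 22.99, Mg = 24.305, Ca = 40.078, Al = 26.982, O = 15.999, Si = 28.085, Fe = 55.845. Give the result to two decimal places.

-8.29 percentage points

M((Mg_0.14Fe_0.86)_2SiO_4) = 194.940 g/mol, so wt% Si = 28.085/194.940 × 100 = 14.41%.
M(Na_0.22Ca_0.78Al_1.78Si_2.22O_8) = 274.687 g/mol, so wt% Si = 62.349/274.687 × 100 = 22.70%.
14.41 − 22.70 = -8.29 pp.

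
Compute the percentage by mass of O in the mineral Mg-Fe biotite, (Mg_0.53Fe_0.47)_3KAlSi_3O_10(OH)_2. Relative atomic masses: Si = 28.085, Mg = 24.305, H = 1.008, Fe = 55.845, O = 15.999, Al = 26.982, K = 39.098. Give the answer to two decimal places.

Molar mass of (Mg_0.53Fe_0.47)_3KAlSi_3O_10(OH)_2: 1.59*24.305 + 1.41*55.845 + 1*39.098 + 1*26.982 + 3*28.085 + 12*15.999 + 2*1.008 = 461.725 g/mol.
Mass of O per formula unit: 12 × 15.999 = 191.988 g.
Weight fraction O = 191.988 / 461.725 = 0.4158.

41.58 mass %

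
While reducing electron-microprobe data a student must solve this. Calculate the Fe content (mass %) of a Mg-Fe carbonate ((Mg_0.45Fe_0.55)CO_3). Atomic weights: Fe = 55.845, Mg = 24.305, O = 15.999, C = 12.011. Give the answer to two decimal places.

30.21 mass %

Molar mass of (Mg_0.45Fe_0.55)CO_3: 0.45×24.305 + 0.55×55.845 + 1×12.011 + 3×15.999 = 101.660 g/mol.
Mass of Fe per formula unit: 0.55 × 55.845 = 30.715 g.
Weight fraction Fe = 30.715 / 101.660 = 0.3021.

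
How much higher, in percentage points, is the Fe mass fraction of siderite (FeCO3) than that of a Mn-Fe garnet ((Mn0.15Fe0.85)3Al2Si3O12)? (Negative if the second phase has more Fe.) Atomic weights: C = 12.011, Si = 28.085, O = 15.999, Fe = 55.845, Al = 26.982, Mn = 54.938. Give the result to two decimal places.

19.57 percentage points

Fe in FeCO3: molar mass 115.853 g/mol; 1×55.845 = 55.845 g → 48.20 wt%.
Fe in (Mn0.15Fe0.85)3Al2Si3O12: molar mass 497.334 g/mol; 2.55×55.845 = 142.405 g → 28.63 wt%.
Difference = 48.20 − 28.63 = 19.57 percentage points.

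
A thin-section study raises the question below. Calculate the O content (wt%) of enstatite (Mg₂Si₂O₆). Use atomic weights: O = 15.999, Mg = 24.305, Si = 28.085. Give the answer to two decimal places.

47.81 wt%

Molar mass of Mg₂Si₂O₆: 2·24.305 + 2·28.085 + 6·15.999 = 200.774 g/mol.
Mass of O per formula unit: 6 × 15.999 = 95.994 g.
Weight fraction O = 95.994 / 200.774 = 0.4781.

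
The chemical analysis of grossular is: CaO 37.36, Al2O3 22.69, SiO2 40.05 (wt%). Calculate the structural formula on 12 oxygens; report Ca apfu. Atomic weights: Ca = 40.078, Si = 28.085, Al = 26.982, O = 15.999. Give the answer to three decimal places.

37.36 wt% CaO ÷ 56.077 g/mol = 0.66623 mol, giving 0.66623 Ca and 0.66623 O.
22.69 wt% Al2O3 ÷ 101.961 g/mol = 0.22254 mol, giving 0.44508 Al and 0.66762 O.
40.05 wt% SiO2 ÷ 60.083 g/mol = 0.66658 mol, giving 0.66658 Si and 1.33316 O.
Oxygen sums to 2.66701; scaling by 12/2.66701 = 4.49942 puts the formula on 12 O.
Ca: 0.66623 × 4.49942 = 2.998 atoms per formula unit.

2.998 Ca apfu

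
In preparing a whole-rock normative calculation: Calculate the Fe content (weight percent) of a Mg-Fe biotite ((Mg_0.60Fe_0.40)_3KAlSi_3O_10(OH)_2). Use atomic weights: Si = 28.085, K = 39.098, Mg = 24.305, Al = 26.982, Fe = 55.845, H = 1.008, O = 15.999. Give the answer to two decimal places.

Molar mass of (Mg_0.60Fe_0.40)_3KAlSi_3O_10(OH)_2: 1.80×24.305 + 1.20×55.845 + 1×39.098 + 1×26.982 + 3×28.085 + 12×15.999 + 2×1.008 = 455.102 g/mol.
Mass of Fe per formula unit: 1.20 × 55.845 = 67.014 g.
Weight fraction Fe = 67.014 / 455.102 = 0.1473.

14.73 weight percent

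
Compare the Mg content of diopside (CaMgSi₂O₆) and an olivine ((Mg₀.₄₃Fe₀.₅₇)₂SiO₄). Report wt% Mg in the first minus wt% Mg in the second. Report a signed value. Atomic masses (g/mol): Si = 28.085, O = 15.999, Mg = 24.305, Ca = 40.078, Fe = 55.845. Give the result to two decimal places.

Mg in CaMgSi₂O₆: molar mass 216.547 g/mol; 1×24.305 = 24.305 g → 11.22 wt%.
Mg in (Mg₀.₄₃Fe₀.₅₇)₂SiO₄: molar mass 176.647 g/mol; 0.86×24.305 = 20.902 g → 11.83 wt%.
Difference = 11.22 − 11.83 = -0.61 percentage points.

-0.61 percentage points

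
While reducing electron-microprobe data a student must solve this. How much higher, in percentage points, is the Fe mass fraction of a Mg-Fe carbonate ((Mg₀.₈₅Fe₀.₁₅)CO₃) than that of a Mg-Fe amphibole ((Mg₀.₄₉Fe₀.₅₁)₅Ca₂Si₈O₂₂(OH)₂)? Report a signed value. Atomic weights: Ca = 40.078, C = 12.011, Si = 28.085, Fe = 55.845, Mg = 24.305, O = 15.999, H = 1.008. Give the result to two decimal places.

Fe in (Mg₀.₈₅Fe₀.₁₅)CO₃: molar mass 89.044 g/mol; 0.15×55.845 = 8.377 g → 9.41 wt%.
Fe in (Mg₀.₄₉Fe₀.₅₁)₅Ca₂Si₈O₂₂(OH)₂: molar mass 892.780 g/mol; 2.55×55.845 = 142.405 g → 15.95 wt%.
Difference = 9.41 − 15.95 = -6.54 percentage points.

-6.54 percentage points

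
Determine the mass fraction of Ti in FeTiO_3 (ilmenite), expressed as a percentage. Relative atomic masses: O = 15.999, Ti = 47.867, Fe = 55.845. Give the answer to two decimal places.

31.55 wt%

M(FeTiO_3) = 151.709 g/mol.
Ti contributes 1 × 47.867 = 47.867 g per mole.
47.867/151.709 = 0.3155 → 31.55%.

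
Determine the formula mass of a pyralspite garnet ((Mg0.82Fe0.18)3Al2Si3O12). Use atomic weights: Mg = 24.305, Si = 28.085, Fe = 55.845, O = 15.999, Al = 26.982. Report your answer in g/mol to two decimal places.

M = 2.46·24.305 + 0.54·55.845 + 2·26.982 + 3·28.085 + 12·15.999

420.15 g/mol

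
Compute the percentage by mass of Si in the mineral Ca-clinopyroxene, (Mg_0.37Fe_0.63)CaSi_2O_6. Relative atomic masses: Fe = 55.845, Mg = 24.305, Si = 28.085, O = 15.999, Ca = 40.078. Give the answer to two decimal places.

23.76 wt%

Formula mass = 0.37*24.305 + 0.63*55.845 + 1*40.078 + 2*28.085 + 6*15.999 = 236.417 g/mol, of which 56.170 g is Si.
So Si makes up 56.170/236.417 = 0.2376 of the mass, i.e. 23.76%.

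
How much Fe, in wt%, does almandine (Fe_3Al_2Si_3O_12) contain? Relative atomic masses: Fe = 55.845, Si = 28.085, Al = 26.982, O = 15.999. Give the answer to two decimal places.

M(Fe_3Al_2Si_3O_12) = 497.742 g/mol.
Fe contributes 3 × 55.845 = 167.535 g per mole.
167.535/497.742 = 0.3366 → 33.66%.

33.66 wt%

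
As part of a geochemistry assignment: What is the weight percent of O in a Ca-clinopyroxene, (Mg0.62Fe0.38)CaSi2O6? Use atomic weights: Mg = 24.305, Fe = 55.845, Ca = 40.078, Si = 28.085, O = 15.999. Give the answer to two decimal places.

Formula mass = 0.62·24.305 + 0.38·55.845 + 1·40.078 + 2·28.085 + 6·15.999 = 228.532 g/mol, of which 95.994 g is O.
So O makes up 95.994/228.532 = 0.4200 of the mass, i.e. 42.00%.

42.00 mass %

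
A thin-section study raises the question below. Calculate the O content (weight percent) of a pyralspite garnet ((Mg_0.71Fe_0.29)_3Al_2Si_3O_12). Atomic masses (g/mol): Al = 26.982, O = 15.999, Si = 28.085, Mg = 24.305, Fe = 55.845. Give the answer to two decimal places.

M((Mg_0.71Fe_0.29)_3Al_2Si_3O_12) = 430.562 g/mol.
O contributes 12 × 15.999 = 191.988 g per mole.
191.988/430.562 = 0.4459 → 44.59%.

44.59 weight percent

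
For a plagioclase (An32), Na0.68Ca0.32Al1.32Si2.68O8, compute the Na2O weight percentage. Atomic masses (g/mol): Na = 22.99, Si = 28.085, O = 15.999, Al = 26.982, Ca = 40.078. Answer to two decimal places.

M(Na0.68Ca0.32Al1.32Si2.68O8) = 267.334 g/mol; M(Na2O) = 61.979 g/mol.
Moles Na2O per formula unit = 0.68 Na ÷ 2 = 0.3400.
Na2O fraction = (0.3400 × 61.979) / 267.334 = 21.073/267.334 = 0.0788.

7.88 wt%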